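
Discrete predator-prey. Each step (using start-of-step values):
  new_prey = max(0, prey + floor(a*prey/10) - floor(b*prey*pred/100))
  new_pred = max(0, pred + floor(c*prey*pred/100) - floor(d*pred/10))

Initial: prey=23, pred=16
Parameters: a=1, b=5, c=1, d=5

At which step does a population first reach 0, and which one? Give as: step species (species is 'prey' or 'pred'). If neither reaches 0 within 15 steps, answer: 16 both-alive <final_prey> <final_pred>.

Step 1: prey: 23+2-18=7; pred: 16+3-8=11
Step 2: prey: 7+0-3=4; pred: 11+0-5=6
Step 3: prey: 4+0-1=3; pred: 6+0-3=3
Step 4: prey: 3+0-0=3; pred: 3+0-1=2
Step 5: prey: 3+0-0=3; pred: 2+0-1=1
Step 6: prey: 3+0-0=3; pred: 1+0-0=1
Steps 7-15: state stable at prey=3, pred=1 (no change)
No extinction within 15 steps

Answer: 16 both-alive 3 1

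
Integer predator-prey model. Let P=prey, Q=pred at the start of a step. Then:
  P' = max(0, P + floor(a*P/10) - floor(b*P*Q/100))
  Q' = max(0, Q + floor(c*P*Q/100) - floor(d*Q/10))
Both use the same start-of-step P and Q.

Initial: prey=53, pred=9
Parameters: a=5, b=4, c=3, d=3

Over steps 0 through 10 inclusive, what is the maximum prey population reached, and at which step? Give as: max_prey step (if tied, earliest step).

Step 1: prey: 53+26-19=60; pred: 9+14-2=21
Step 2: prey: 60+30-50=40; pred: 21+37-6=52
Step 3: prey: 40+20-83=0; pred: 52+62-15=99
Step 4: prey: 0+0-0=0; pred: 99+0-29=70
Step 5: prey: 0+0-0=0; pred: 70+0-21=49
Step 6: prey: 0+0-0=0; pred: 49+0-14=35
Step 7: prey: 0+0-0=0; pred: 35+0-10=25
Step 8: prey: 0+0-0=0; pred: 25+0-7=18
Step 9: prey: 0+0-0=0; pred: 18+0-5=13
Step 10: prey: 0+0-0=0; pred: 13+0-3=10
Max prey = 60 at step 1

Answer: 60 1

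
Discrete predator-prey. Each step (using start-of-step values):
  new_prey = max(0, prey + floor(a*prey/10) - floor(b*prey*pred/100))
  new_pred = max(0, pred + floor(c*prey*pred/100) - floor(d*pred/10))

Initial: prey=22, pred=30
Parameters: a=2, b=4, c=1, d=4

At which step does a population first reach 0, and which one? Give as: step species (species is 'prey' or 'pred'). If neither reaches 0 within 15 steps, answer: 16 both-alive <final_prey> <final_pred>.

Answer: 1 prey

Derivation:
Step 1: prey: 22+4-26=0; pred: 30+6-12=24
First extinction: prey at step 1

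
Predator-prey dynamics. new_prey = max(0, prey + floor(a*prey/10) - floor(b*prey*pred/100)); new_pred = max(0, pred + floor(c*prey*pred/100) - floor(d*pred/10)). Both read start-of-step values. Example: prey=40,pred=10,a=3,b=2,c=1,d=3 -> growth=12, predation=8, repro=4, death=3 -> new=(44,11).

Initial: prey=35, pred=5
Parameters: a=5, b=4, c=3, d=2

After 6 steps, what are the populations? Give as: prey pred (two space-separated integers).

Step 1: prey: 35+17-7=45; pred: 5+5-1=9
Step 2: prey: 45+22-16=51; pred: 9+12-1=20
Step 3: prey: 51+25-40=36; pred: 20+30-4=46
Step 4: prey: 36+18-66=0; pred: 46+49-9=86
Step 5: prey: 0+0-0=0; pred: 86+0-17=69
Step 6: prey: 0+0-0=0; pred: 69+0-13=56

Answer: 0 56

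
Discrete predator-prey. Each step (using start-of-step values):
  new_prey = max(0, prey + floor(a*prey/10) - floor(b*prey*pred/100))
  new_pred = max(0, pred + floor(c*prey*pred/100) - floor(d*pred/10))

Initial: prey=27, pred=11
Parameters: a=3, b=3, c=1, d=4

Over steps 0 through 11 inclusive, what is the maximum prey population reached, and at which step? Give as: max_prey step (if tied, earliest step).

Answer: 54 11

Derivation:
Step 1: prey: 27+8-8=27; pred: 11+2-4=9
Step 2: prey: 27+8-7=28; pred: 9+2-3=8
Step 3: prey: 28+8-6=30; pred: 8+2-3=7
Step 4: prey: 30+9-6=33; pred: 7+2-2=7
Step 5: prey: 33+9-6=36; pred: 7+2-2=7
Step 6: prey: 36+10-7=39; pred: 7+2-2=7
Step 7: prey: 39+11-8=42; pred: 7+2-2=7
Step 8: prey: 42+12-8=46; pred: 7+2-2=7
Step 9: prey: 46+13-9=50; pred: 7+3-2=8
Step 10: prey: 50+15-12=53; pred: 8+4-3=9
Step 11: prey: 53+15-14=54; pred: 9+4-3=10
Max prey = 54 at step 11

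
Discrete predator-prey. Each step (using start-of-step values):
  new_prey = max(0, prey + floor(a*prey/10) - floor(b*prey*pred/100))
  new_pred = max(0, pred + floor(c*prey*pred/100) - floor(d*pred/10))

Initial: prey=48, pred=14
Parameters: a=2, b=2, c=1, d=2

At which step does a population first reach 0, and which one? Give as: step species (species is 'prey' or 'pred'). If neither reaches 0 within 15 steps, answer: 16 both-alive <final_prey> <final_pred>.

Step 1: prey: 48+9-13=44; pred: 14+6-2=18
Step 2: prey: 44+8-15=37; pred: 18+7-3=22
Step 3: prey: 37+7-16=28; pred: 22+8-4=26
Step 4: prey: 28+5-14=19; pred: 26+7-5=28
Step 5: prey: 19+3-10=12; pred: 28+5-5=28
Step 6: prey: 12+2-6=8; pred: 28+3-5=26
Step 7: prey: 8+1-4=5; pred: 26+2-5=23
Step 8: prey: 5+1-2=4; pred: 23+1-4=20
Step 9: prey: 4+0-1=3; pred: 20+0-4=16
Step 10: prey: 3+0-0=3; pred: 16+0-3=13
Step 11: prey: 3+0-0=3; pred: 13+0-2=11
Step 12: prey: 3+0-0=3; pred: 11+0-2=9
Step 13: prey: 3+0-0=3; pred: 9+0-1=8
Step 14: prey: 3+0-0=3; pred: 8+0-1=7
Step 15: prey: 3+0-0=3; pred: 7+0-1=6
No extinction within 15 steps

Answer: 16 both-alive 3 6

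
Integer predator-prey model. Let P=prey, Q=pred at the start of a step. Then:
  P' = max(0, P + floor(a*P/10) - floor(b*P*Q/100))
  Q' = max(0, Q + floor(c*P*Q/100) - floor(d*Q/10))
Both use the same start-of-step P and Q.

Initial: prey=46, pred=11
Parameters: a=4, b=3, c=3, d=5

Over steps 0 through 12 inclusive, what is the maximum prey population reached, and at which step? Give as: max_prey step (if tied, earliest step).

Answer: 49 1

Derivation:
Step 1: prey: 46+18-15=49; pred: 11+15-5=21
Step 2: prey: 49+19-30=38; pred: 21+30-10=41
Step 3: prey: 38+15-46=7; pred: 41+46-20=67
Step 4: prey: 7+2-14=0; pred: 67+14-33=48
Step 5: prey: 0+0-0=0; pred: 48+0-24=24
Step 6: prey: 0+0-0=0; pred: 24+0-12=12
Step 7: prey: 0+0-0=0; pred: 12+0-6=6
Step 8: prey: 0+0-0=0; pred: 6+0-3=3
Step 9: prey: 0+0-0=0; pred: 3+0-1=2
Step 10: prey: 0+0-0=0; pred: 2+0-1=1
Step 11: prey: 0+0-0=0; pred: 1+0-0=1
Step 12: prey: 0+0-0=0; pred: 1+0-0=1
Max prey = 49 at step 1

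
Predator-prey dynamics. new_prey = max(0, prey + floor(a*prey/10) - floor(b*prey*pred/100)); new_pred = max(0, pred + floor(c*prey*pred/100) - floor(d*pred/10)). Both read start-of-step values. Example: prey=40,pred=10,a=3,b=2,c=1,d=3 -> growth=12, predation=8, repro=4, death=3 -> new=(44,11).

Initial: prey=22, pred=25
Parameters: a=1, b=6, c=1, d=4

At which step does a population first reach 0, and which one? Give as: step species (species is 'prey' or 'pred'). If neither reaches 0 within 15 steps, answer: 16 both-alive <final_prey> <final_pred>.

Answer: 1 prey

Derivation:
Step 1: prey: 22+2-33=0; pred: 25+5-10=20
First extinction: prey at step 1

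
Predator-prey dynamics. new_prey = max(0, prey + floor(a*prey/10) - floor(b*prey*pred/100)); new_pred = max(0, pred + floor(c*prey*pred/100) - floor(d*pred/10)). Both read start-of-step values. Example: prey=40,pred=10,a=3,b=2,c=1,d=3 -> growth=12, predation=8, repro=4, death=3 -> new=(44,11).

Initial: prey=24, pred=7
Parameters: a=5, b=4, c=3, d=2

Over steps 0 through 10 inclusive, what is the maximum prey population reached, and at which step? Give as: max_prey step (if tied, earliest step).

Step 1: prey: 24+12-6=30; pred: 7+5-1=11
Step 2: prey: 30+15-13=32; pred: 11+9-2=18
Step 3: prey: 32+16-23=25; pred: 18+17-3=32
Step 4: prey: 25+12-32=5; pred: 32+24-6=50
Step 5: prey: 5+2-10=0; pred: 50+7-10=47
Step 6: prey: 0+0-0=0; pred: 47+0-9=38
Step 7: prey: 0+0-0=0; pred: 38+0-7=31
Step 8: prey: 0+0-0=0; pred: 31+0-6=25
Step 9: prey: 0+0-0=0; pred: 25+0-5=20
Step 10: prey: 0+0-0=0; pred: 20+0-4=16
Max prey = 32 at step 2

Answer: 32 2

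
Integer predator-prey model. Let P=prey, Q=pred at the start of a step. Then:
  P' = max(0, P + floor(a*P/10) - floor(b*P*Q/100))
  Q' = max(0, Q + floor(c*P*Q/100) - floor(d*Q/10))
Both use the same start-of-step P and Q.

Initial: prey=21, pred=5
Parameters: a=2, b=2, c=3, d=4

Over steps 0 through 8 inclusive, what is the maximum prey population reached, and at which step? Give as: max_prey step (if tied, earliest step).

Answer: 26 3

Derivation:
Step 1: prey: 21+4-2=23; pred: 5+3-2=6
Step 2: prey: 23+4-2=25; pred: 6+4-2=8
Step 3: prey: 25+5-4=26; pred: 8+6-3=11
Step 4: prey: 26+5-5=26; pred: 11+8-4=15
Step 5: prey: 26+5-7=24; pred: 15+11-6=20
Step 6: prey: 24+4-9=19; pred: 20+14-8=26
Step 7: prey: 19+3-9=13; pred: 26+14-10=30
Step 8: prey: 13+2-7=8; pred: 30+11-12=29
Max prey = 26 at step 3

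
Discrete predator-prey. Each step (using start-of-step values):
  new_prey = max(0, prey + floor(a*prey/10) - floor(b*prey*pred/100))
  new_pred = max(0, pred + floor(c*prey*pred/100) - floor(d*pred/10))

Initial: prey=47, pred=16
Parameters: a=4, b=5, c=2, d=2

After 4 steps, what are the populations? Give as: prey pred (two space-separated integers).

Answer: 0 25

Derivation:
Step 1: prey: 47+18-37=28; pred: 16+15-3=28
Step 2: prey: 28+11-39=0; pred: 28+15-5=38
Step 3: prey: 0+0-0=0; pred: 38+0-7=31
Step 4: prey: 0+0-0=0; pred: 31+0-6=25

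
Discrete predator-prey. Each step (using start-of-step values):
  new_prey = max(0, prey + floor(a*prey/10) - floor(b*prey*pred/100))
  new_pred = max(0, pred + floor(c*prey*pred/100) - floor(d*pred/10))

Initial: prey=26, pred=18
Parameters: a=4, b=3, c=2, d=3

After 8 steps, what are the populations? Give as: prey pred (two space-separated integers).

Step 1: prey: 26+10-14=22; pred: 18+9-5=22
Step 2: prey: 22+8-14=16; pred: 22+9-6=25
Step 3: prey: 16+6-12=10; pred: 25+8-7=26
Step 4: prey: 10+4-7=7; pred: 26+5-7=24
Step 5: prey: 7+2-5=4; pred: 24+3-7=20
Step 6: prey: 4+1-2=3; pred: 20+1-6=15
Step 7: prey: 3+1-1=3; pred: 15+0-4=11
Step 8: prey: 3+1-0=4; pred: 11+0-3=8

Answer: 4 8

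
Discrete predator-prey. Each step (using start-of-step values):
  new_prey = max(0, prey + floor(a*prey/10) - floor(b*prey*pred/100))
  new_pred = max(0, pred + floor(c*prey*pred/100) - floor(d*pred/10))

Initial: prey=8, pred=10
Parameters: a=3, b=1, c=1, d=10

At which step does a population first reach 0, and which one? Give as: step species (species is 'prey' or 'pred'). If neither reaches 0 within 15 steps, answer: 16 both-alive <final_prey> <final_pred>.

Step 1: prey: 8+2-0=10; pred: 10+0-10=0
First extinction: pred at step 1

Answer: 1 pred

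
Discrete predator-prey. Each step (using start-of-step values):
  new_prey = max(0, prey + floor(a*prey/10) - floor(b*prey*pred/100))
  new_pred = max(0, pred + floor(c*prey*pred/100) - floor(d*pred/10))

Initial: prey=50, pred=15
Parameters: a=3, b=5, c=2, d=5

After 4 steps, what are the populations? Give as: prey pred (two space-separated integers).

Answer: 1 7

Derivation:
Step 1: prey: 50+15-37=28; pred: 15+15-7=23
Step 2: prey: 28+8-32=4; pred: 23+12-11=24
Step 3: prey: 4+1-4=1; pred: 24+1-12=13
Step 4: prey: 1+0-0=1; pred: 13+0-6=7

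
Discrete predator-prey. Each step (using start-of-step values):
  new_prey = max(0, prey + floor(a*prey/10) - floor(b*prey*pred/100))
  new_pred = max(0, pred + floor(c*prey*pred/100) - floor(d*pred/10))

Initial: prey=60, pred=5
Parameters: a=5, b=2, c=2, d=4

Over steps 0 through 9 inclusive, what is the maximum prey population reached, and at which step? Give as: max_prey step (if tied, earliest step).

Answer: 120 3

Derivation:
Step 1: prey: 60+30-6=84; pred: 5+6-2=9
Step 2: prey: 84+42-15=111; pred: 9+15-3=21
Step 3: prey: 111+55-46=120; pred: 21+46-8=59
Step 4: prey: 120+60-141=39; pred: 59+141-23=177
Step 5: prey: 39+19-138=0; pred: 177+138-70=245
Step 6: prey: 0+0-0=0; pred: 245+0-98=147
Step 7: prey: 0+0-0=0; pred: 147+0-58=89
Step 8: prey: 0+0-0=0; pred: 89+0-35=54
Step 9: prey: 0+0-0=0; pred: 54+0-21=33
Max prey = 120 at step 3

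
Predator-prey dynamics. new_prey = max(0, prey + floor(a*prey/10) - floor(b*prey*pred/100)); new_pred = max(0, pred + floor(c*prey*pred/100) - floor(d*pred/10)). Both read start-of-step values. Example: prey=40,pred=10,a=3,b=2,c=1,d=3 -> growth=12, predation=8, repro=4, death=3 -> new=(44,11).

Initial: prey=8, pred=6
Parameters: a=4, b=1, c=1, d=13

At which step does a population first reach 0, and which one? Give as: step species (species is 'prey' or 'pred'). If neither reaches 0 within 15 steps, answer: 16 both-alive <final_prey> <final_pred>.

Step 1: prey: 8+3-0=11; pred: 6+0-7=0
First extinction: pred at step 1

Answer: 1 pred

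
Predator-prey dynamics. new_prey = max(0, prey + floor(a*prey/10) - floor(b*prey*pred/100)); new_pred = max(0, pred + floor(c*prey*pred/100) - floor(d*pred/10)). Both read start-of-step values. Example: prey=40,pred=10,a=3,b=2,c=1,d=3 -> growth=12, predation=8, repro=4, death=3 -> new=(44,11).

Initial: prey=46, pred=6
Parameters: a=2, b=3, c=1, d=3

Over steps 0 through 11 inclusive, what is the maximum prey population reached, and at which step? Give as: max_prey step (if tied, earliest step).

Step 1: prey: 46+9-8=47; pred: 6+2-1=7
Step 2: prey: 47+9-9=47; pred: 7+3-2=8
Step 3: prey: 47+9-11=45; pred: 8+3-2=9
Step 4: prey: 45+9-12=42; pred: 9+4-2=11
Step 5: prey: 42+8-13=37; pred: 11+4-3=12
Step 6: prey: 37+7-13=31; pred: 12+4-3=13
Step 7: prey: 31+6-12=25; pred: 13+4-3=14
Step 8: prey: 25+5-10=20; pred: 14+3-4=13
Step 9: prey: 20+4-7=17; pred: 13+2-3=12
Step 10: prey: 17+3-6=14; pred: 12+2-3=11
Step 11: prey: 14+2-4=12; pred: 11+1-3=9
Max prey = 47 at step 1

Answer: 47 1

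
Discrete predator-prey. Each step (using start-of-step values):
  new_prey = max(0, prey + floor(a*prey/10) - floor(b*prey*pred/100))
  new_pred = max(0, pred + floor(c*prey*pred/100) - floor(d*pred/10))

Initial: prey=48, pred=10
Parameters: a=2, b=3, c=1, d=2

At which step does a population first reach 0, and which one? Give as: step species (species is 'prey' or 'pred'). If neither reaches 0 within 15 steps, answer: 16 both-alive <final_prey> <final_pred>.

Step 1: prey: 48+9-14=43; pred: 10+4-2=12
Step 2: prey: 43+8-15=36; pred: 12+5-2=15
Step 3: prey: 36+7-16=27; pred: 15+5-3=17
Step 4: prey: 27+5-13=19; pred: 17+4-3=18
Step 5: prey: 19+3-10=12; pred: 18+3-3=18
Step 6: prey: 12+2-6=8; pred: 18+2-3=17
Step 7: prey: 8+1-4=5; pred: 17+1-3=15
Step 8: prey: 5+1-2=4; pred: 15+0-3=12
Step 9: prey: 4+0-1=3; pred: 12+0-2=10
Step 10: prey: 3+0-0=3; pred: 10+0-2=8
Step 11: prey: 3+0-0=3; pred: 8+0-1=7
Step 12: prey: 3+0-0=3; pred: 7+0-1=6
Step 13: prey: 3+0-0=3; pred: 6+0-1=5
Step 14: prey: 3+0-0=3; pred: 5+0-1=4
Step 15: prey: 3+0-0=3; pred: 4+0-0=4
No extinction within 15 steps

Answer: 16 both-alive 3 4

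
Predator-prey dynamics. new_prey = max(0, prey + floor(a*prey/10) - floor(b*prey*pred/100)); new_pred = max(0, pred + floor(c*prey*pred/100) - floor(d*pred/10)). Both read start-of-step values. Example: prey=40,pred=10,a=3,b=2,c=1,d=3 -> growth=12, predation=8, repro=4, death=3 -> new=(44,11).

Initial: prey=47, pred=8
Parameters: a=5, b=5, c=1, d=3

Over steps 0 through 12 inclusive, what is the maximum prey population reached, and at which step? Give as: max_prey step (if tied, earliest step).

Answer: 55 2

Derivation:
Step 1: prey: 47+23-18=52; pred: 8+3-2=9
Step 2: prey: 52+26-23=55; pred: 9+4-2=11
Step 3: prey: 55+27-30=52; pred: 11+6-3=14
Step 4: prey: 52+26-36=42; pred: 14+7-4=17
Step 5: prey: 42+21-35=28; pred: 17+7-5=19
Step 6: prey: 28+14-26=16; pred: 19+5-5=19
Step 7: prey: 16+8-15=9; pred: 19+3-5=17
Step 8: prey: 9+4-7=6; pred: 17+1-5=13
Step 9: prey: 6+3-3=6; pred: 13+0-3=10
Step 10: prey: 6+3-3=6; pred: 10+0-3=7
Step 11: prey: 6+3-2=7; pred: 7+0-2=5
Step 12: prey: 7+3-1=9; pred: 5+0-1=4
Max prey = 55 at step 2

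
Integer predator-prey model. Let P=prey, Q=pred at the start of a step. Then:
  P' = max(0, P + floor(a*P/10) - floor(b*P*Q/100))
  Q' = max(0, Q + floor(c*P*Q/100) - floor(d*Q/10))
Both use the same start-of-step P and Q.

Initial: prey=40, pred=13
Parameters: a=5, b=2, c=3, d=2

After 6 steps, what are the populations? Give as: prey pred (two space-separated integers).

Answer: 0 109

Derivation:
Step 1: prey: 40+20-10=50; pred: 13+15-2=26
Step 2: prey: 50+25-26=49; pred: 26+39-5=60
Step 3: prey: 49+24-58=15; pred: 60+88-12=136
Step 4: prey: 15+7-40=0; pred: 136+61-27=170
Step 5: prey: 0+0-0=0; pred: 170+0-34=136
Step 6: prey: 0+0-0=0; pred: 136+0-27=109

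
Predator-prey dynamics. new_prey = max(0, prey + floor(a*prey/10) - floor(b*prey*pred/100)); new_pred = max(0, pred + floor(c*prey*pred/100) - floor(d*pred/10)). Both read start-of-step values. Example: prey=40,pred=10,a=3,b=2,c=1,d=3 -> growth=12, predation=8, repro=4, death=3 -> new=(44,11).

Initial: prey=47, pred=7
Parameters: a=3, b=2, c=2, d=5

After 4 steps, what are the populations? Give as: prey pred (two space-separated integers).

Step 1: prey: 47+14-6=55; pred: 7+6-3=10
Step 2: prey: 55+16-11=60; pred: 10+11-5=16
Step 3: prey: 60+18-19=59; pred: 16+19-8=27
Step 4: prey: 59+17-31=45; pred: 27+31-13=45

Answer: 45 45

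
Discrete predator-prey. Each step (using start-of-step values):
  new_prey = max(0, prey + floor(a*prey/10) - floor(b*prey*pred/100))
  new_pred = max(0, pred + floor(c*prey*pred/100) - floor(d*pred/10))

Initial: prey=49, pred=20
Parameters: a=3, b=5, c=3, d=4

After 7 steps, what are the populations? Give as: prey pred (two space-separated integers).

Answer: 0 4

Derivation:
Step 1: prey: 49+14-49=14; pred: 20+29-8=41
Step 2: prey: 14+4-28=0; pred: 41+17-16=42
Step 3: prey: 0+0-0=0; pred: 42+0-16=26
Step 4: prey: 0+0-0=0; pred: 26+0-10=16
Step 5: prey: 0+0-0=0; pred: 16+0-6=10
Step 6: prey: 0+0-0=0; pred: 10+0-4=6
Step 7: prey: 0+0-0=0; pred: 6+0-2=4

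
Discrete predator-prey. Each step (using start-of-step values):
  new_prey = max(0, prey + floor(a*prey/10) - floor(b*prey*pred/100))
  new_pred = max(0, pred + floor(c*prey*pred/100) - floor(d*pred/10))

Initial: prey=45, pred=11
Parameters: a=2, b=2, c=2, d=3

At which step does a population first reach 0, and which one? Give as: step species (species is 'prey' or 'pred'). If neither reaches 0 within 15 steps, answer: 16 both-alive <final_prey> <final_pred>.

Answer: 16 both-alive 1 3

Derivation:
Step 1: prey: 45+9-9=45; pred: 11+9-3=17
Step 2: prey: 45+9-15=39; pred: 17+15-5=27
Step 3: prey: 39+7-21=25; pred: 27+21-8=40
Step 4: prey: 25+5-20=10; pred: 40+20-12=48
Step 5: prey: 10+2-9=3; pred: 48+9-14=43
Step 6: prey: 3+0-2=1; pred: 43+2-12=33
Step 7: prey: 1+0-0=1; pred: 33+0-9=24
Step 8: prey: 1+0-0=1; pred: 24+0-7=17
Step 9: prey: 1+0-0=1; pred: 17+0-5=12
Step 10: prey: 1+0-0=1; pred: 12+0-3=9
Step 11: prey: 1+0-0=1; pred: 9+0-2=7
Step 12: prey: 1+0-0=1; pred: 7+0-2=5
Step 13: prey: 1+0-0=1; pred: 5+0-1=4
Step 14: prey: 1+0-0=1; pred: 4+0-1=3
Step 15: prey: 1+0-0=1; pred: 3+0-0=3
No extinction within 15 steps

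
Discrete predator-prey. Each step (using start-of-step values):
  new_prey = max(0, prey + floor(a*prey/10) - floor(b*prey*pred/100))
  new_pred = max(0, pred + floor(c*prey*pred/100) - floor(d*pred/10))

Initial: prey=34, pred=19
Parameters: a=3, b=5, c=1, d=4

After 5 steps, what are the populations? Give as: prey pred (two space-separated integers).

Step 1: prey: 34+10-32=12; pred: 19+6-7=18
Step 2: prey: 12+3-10=5; pred: 18+2-7=13
Step 3: prey: 5+1-3=3; pred: 13+0-5=8
Step 4: prey: 3+0-1=2; pred: 8+0-3=5
Step 5: prey: 2+0-0=2; pred: 5+0-2=3

Answer: 2 3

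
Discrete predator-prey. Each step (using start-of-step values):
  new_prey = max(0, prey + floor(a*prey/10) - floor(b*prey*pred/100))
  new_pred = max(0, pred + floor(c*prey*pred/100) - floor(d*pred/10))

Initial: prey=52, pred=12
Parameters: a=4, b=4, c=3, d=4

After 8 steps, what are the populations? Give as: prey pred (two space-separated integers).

Step 1: prey: 52+20-24=48; pred: 12+18-4=26
Step 2: prey: 48+19-49=18; pred: 26+37-10=53
Step 3: prey: 18+7-38=0; pred: 53+28-21=60
Step 4: prey: 0+0-0=0; pred: 60+0-24=36
Step 5: prey: 0+0-0=0; pred: 36+0-14=22
Step 6: prey: 0+0-0=0; pred: 22+0-8=14
Step 7: prey: 0+0-0=0; pred: 14+0-5=9
Step 8: prey: 0+0-0=0; pred: 9+0-3=6

Answer: 0 6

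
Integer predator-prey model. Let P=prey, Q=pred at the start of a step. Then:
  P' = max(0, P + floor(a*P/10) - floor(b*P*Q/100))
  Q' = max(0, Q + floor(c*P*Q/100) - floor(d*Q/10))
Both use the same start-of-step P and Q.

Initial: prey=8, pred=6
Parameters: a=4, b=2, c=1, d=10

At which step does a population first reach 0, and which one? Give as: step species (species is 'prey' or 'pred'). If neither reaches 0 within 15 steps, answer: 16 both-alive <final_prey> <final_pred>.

Answer: 1 pred

Derivation:
Step 1: prey: 8+3-0=11; pred: 6+0-6=0
First extinction: pred at step 1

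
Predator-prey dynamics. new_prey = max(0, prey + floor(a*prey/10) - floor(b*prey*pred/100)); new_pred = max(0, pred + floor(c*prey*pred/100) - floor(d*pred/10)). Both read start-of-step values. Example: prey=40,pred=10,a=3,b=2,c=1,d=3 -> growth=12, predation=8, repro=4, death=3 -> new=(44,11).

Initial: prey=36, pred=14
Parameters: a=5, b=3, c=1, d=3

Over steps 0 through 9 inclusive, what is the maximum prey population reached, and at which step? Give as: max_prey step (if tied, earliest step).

Answer: 42 3

Derivation:
Step 1: prey: 36+18-15=39; pred: 14+5-4=15
Step 2: prey: 39+19-17=41; pred: 15+5-4=16
Step 3: prey: 41+20-19=42; pred: 16+6-4=18
Step 4: prey: 42+21-22=41; pred: 18+7-5=20
Step 5: prey: 41+20-24=37; pred: 20+8-6=22
Step 6: prey: 37+18-24=31; pred: 22+8-6=24
Step 7: prey: 31+15-22=24; pred: 24+7-7=24
Step 8: prey: 24+12-17=19; pred: 24+5-7=22
Step 9: prey: 19+9-12=16; pred: 22+4-6=20
Max prey = 42 at step 3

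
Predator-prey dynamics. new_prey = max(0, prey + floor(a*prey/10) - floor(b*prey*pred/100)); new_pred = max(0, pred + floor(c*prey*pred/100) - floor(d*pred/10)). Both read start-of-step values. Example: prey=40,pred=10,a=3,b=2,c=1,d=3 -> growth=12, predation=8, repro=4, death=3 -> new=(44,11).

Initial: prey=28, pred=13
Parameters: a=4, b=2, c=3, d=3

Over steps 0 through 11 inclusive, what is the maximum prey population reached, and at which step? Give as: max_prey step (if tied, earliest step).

Answer: 32 1

Derivation:
Step 1: prey: 28+11-7=32; pred: 13+10-3=20
Step 2: prey: 32+12-12=32; pred: 20+19-6=33
Step 3: prey: 32+12-21=23; pred: 33+31-9=55
Step 4: prey: 23+9-25=7; pred: 55+37-16=76
Step 5: prey: 7+2-10=0; pred: 76+15-22=69
Step 6: prey: 0+0-0=0; pred: 69+0-20=49
Step 7: prey: 0+0-0=0; pred: 49+0-14=35
Step 8: prey: 0+0-0=0; pred: 35+0-10=25
Step 9: prey: 0+0-0=0; pred: 25+0-7=18
Step 10: prey: 0+0-0=0; pred: 18+0-5=13
Step 11: prey: 0+0-0=0; pred: 13+0-3=10
Max prey = 32 at step 1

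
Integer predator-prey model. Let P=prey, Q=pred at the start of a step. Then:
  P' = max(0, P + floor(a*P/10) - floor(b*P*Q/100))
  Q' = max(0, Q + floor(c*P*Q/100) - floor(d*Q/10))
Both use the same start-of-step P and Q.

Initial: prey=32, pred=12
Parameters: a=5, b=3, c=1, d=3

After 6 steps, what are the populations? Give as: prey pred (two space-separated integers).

Answer: 41 24

Derivation:
Step 1: prey: 32+16-11=37; pred: 12+3-3=12
Step 2: prey: 37+18-13=42; pred: 12+4-3=13
Step 3: prey: 42+21-16=47; pred: 13+5-3=15
Step 4: prey: 47+23-21=49; pred: 15+7-4=18
Step 5: prey: 49+24-26=47; pred: 18+8-5=21
Step 6: prey: 47+23-29=41; pred: 21+9-6=24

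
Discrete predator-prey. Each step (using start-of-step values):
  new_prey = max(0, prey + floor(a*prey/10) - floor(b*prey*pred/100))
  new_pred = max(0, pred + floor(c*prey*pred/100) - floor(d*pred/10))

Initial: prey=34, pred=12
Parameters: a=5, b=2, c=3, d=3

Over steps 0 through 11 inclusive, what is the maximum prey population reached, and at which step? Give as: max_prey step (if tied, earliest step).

Answer: 46 2

Derivation:
Step 1: prey: 34+17-8=43; pred: 12+12-3=21
Step 2: prey: 43+21-18=46; pred: 21+27-6=42
Step 3: prey: 46+23-38=31; pred: 42+57-12=87
Step 4: prey: 31+15-53=0; pred: 87+80-26=141
Step 5: prey: 0+0-0=0; pred: 141+0-42=99
Step 6: prey: 0+0-0=0; pred: 99+0-29=70
Step 7: prey: 0+0-0=0; pred: 70+0-21=49
Step 8: prey: 0+0-0=0; pred: 49+0-14=35
Step 9: prey: 0+0-0=0; pred: 35+0-10=25
Step 10: prey: 0+0-0=0; pred: 25+0-7=18
Step 11: prey: 0+0-0=0; pred: 18+0-5=13
Max prey = 46 at step 2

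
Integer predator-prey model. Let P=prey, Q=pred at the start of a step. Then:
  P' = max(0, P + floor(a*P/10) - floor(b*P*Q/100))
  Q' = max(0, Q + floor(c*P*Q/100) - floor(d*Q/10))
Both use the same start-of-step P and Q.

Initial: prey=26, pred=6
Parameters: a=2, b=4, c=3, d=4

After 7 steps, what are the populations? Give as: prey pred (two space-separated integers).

Step 1: prey: 26+5-6=25; pred: 6+4-2=8
Step 2: prey: 25+5-8=22; pred: 8+6-3=11
Step 3: prey: 22+4-9=17; pred: 11+7-4=14
Step 4: prey: 17+3-9=11; pred: 14+7-5=16
Step 5: prey: 11+2-7=6; pred: 16+5-6=15
Step 6: prey: 6+1-3=4; pred: 15+2-6=11
Step 7: prey: 4+0-1=3; pred: 11+1-4=8

Answer: 3 8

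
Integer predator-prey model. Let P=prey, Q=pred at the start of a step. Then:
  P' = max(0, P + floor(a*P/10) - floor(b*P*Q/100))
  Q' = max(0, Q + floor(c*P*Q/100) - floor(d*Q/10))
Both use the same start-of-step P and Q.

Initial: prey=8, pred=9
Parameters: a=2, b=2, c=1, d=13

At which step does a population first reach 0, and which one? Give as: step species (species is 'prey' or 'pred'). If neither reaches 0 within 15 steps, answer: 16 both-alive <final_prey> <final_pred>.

Step 1: prey: 8+1-1=8; pred: 9+0-11=0
First extinction: pred at step 1

Answer: 1 pred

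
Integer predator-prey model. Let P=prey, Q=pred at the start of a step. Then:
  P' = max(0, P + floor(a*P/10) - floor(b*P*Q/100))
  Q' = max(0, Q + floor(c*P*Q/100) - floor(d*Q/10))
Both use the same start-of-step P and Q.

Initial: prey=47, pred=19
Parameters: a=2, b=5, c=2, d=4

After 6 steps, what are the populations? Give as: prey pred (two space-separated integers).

Answer: 0 4

Derivation:
Step 1: prey: 47+9-44=12; pred: 19+17-7=29
Step 2: prey: 12+2-17=0; pred: 29+6-11=24
Step 3: prey: 0+0-0=0; pred: 24+0-9=15
Step 4: prey: 0+0-0=0; pred: 15+0-6=9
Step 5: prey: 0+0-0=0; pred: 9+0-3=6
Step 6: prey: 0+0-0=0; pred: 6+0-2=4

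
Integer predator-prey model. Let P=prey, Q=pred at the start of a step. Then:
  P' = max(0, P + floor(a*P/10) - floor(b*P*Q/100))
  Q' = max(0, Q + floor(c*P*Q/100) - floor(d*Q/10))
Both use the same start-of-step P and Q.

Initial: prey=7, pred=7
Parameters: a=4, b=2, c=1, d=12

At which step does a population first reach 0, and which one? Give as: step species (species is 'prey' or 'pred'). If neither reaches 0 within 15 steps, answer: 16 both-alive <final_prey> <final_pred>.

Answer: 1 pred

Derivation:
Step 1: prey: 7+2-0=9; pred: 7+0-8=0
First extinction: pred at step 1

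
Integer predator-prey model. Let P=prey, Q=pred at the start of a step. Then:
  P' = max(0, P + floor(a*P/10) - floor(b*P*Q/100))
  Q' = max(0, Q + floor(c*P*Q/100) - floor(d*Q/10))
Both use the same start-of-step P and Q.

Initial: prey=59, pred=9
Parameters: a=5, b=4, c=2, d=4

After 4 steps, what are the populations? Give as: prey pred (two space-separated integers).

Answer: 0 50

Derivation:
Step 1: prey: 59+29-21=67; pred: 9+10-3=16
Step 2: prey: 67+33-42=58; pred: 16+21-6=31
Step 3: prey: 58+29-71=16; pred: 31+35-12=54
Step 4: prey: 16+8-34=0; pred: 54+17-21=50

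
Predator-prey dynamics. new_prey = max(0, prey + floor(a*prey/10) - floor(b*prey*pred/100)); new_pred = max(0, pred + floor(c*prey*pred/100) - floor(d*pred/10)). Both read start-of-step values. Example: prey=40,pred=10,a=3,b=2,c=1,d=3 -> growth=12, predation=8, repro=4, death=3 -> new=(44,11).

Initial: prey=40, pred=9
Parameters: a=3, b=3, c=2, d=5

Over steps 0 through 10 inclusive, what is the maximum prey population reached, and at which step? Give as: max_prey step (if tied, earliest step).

Step 1: prey: 40+12-10=42; pred: 9+7-4=12
Step 2: prey: 42+12-15=39; pred: 12+10-6=16
Step 3: prey: 39+11-18=32; pred: 16+12-8=20
Step 4: prey: 32+9-19=22; pred: 20+12-10=22
Step 5: prey: 22+6-14=14; pred: 22+9-11=20
Step 6: prey: 14+4-8=10; pred: 20+5-10=15
Step 7: prey: 10+3-4=9; pred: 15+3-7=11
Step 8: prey: 9+2-2=9; pred: 11+1-5=7
Step 9: prey: 9+2-1=10; pred: 7+1-3=5
Step 10: prey: 10+3-1=12; pred: 5+1-2=4
Max prey = 42 at step 1

Answer: 42 1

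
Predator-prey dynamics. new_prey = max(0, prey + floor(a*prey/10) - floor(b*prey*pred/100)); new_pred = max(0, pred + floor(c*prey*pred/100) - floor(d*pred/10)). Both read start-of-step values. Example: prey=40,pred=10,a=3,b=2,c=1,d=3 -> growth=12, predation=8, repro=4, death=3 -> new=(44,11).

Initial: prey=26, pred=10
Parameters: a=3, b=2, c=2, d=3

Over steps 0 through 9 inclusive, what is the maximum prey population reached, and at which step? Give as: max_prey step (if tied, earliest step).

Answer: 30 2

Derivation:
Step 1: prey: 26+7-5=28; pred: 10+5-3=12
Step 2: prey: 28+8-6=30; pred: 12+6-3=15
Step 3: prey: 30+9-9=30; pred: 15+9-4=20
Step 4: prey: 30+9-12=27; pred: 20+12-6=26
Step 5: prey: 27+8-14=21; pred: 26+14-7=33
Step 6: prey: 21+6-13=14; pred: 33+13-9=37
Step 7: prey: 14+4-10=8; pred: 37+10-11=36
Step 8: prey: 8+2-5=5; pred: 36+5-10=31
Step 9: prey: 5+1-3=3; pred: 31+3-9=25
Max prey = 30 at step 2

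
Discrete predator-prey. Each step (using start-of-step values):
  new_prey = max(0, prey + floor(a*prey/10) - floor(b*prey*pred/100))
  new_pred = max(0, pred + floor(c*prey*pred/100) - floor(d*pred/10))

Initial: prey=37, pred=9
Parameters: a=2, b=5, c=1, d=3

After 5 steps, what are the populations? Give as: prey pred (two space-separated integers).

Answer: 10 5

Derivation:
Step 1: prey: 37+7-16=28; pred: 9+3-2=10
Step 2: prey: 28+5-14=19; pred: 10+2-3=9
Step 3: prey: 19+3-8=14; pred: 9+1-2=8
Step 4: prey: 14+2-5=11; pred: 8+1-2=7
Step 5: prey: 11+2-3=10; pred: 7+0-2=5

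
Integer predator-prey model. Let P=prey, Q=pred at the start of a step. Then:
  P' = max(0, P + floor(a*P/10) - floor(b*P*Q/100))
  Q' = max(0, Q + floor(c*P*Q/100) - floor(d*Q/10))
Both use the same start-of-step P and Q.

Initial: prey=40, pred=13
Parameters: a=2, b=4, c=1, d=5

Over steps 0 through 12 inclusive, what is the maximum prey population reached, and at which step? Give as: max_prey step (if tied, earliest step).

Answer: 48 12

Derivation:
Step 1: prey: 40+8-20=28; pred: 13+5-6=12
Step 2: prey: 28+5-13=20; pred: 12+3-6=9
Step 3: prey: 20+4-7=17; pred: 9+1-4=6
Step 4: prey: 17+3-4=16; pred: 6+1-3=4
Step 5: prey: 16+3-2=17; pred: 4+0-2=2
Step 6: prey: 17+3-1=19; pred: 2+0-1=1
Step 7: prey: 19+3-0=22; pred: 1+0-0=1
Step 8: prey: 22+4-0=26; pred: 1+0-0=1
Step 9: prey: 26+5-1=30; pred: 1+0-0=1
Step 10: prey: 30+6-1=35; pred: 1+0-0=1
Step 11: prey: 35+7-1=41; pred: 1+0-0=1
Step 12: prey: 41+8-1=48; pred: 1+0-0=1
Max prey = 48 at step 12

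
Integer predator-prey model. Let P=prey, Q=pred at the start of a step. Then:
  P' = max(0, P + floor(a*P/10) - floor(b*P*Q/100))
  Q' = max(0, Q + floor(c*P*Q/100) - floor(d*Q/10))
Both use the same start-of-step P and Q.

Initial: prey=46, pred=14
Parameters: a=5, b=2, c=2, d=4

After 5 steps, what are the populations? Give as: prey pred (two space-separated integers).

Answer: 0 81

Derivation:
Step 1: prey: 46+23-12=57; pred: 14+12-5=21
Step 2: prey: 57+28-23=62; pred: 21+23-8=36
Step 3: prey: 62+31-44=49; pred: 36+44-14=66
Step 4: prey: 49+24-64=9; pred: 66+64-26=104
Step 5: prey: 9+4-18=0; pred: 104+18-41=81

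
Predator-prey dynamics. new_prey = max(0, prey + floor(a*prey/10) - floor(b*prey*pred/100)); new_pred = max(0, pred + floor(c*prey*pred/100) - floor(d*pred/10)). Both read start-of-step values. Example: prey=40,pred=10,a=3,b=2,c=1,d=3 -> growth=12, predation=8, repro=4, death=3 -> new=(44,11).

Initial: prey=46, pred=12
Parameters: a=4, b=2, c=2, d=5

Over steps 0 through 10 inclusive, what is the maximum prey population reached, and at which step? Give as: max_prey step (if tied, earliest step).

Answer: 56 2

Derivation:
Step 1: prey: 46+18-11=53; pred: 12+11-6=17
Step 2: prey: 53+21-18=56; pred: 17+18-8=27
Step 3: prey: 56+22-30=48; pred: 27+30-13=44
Step 4: prey: 48+19-42=25; pred: 44+42-22=64
Step 5: prey: 25+10-32=3; pred: 64+32-32=64
Step 6: prey: 3+1-3=1; pred: 64+3-32=35
Step 7: prey: 1+0-0=1; pred: 35+0-17=18
Step 8: prey: 1+0-0=1; pred: 18+0-9=9
Step 9: prey: 1+0-0=1; pred: 9+0-4=5
Step 10: prey: 1+0-0=1; pred: 5+0-2=3
Max prey = 56 at step 2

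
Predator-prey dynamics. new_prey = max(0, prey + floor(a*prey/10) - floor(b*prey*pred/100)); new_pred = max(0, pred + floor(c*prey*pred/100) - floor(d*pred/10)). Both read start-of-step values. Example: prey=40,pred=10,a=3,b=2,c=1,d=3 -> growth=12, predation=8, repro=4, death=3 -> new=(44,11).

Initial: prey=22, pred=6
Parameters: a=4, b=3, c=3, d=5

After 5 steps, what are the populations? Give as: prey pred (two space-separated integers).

Answer: 39 31

Derivation:
Step 1: prey: 22+8-3=27; pred: 6+3-3=6
Step 2: prey: 27+10-4=33; pred: 6+4-3=7
Step 3: prey: 33+13-6=40; pred: 7+6-3=10
Step 4: prey: 40+16-12=44; pred: 10+12-5=17
Step 5: prey: 44+17-22=39; pred: 17+22-8=31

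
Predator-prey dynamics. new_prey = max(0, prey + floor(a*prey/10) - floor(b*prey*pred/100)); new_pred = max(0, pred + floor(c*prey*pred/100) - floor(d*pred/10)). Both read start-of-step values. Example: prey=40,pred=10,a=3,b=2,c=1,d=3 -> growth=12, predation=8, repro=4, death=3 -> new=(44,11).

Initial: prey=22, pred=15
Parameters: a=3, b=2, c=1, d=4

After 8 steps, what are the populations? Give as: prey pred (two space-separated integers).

Answer: 58 4

Derivation:
Step 1: prey: 22+6-6=22; pred: 15+3-6=12
Step 2: prey: 22+6-5=23; pred: 12+2-4=10
Step 3: prey: 23+6-4=25; pred: 10+2-4=8
Step 4: prey: 25+7-4=28; pred: 8+2-3=7
Step 5: prey: 28+8-3=33; pred: 7+1-2=6
Step 6: prey: 33+9-3=39; pred: 6+1-2=5
Step 7: prey: 39+11-3=47; pred: 5+1-2=4
Step 8: prey: 47+14-3=58; pred: 4+1-1=4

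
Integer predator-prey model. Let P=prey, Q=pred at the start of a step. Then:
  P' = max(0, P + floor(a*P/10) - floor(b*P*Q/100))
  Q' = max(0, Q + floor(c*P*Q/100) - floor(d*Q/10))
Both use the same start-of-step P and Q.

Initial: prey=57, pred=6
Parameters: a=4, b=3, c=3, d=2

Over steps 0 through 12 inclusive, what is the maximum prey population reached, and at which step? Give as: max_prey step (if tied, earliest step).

Step 1: prey: 57+22-10=69; pred: 6+10-1=15
Step 2: prey: 69+27-31=65; pred: 15+31-3=43
Step 3: prey: 65+26-83=8; pred: 43+83-8=118
Step 4: prey: 8+3-28=0; pred: 118+28-23=123
Step 5: prey: 0+0-0=0; pred: 123+0-24=99
Step 6: prey: 0+0-0=0; pred: 99+0-19=80
Step 7: prey: 0+0-0=0; pred: 80+0-16=64
Step 8: prey: 0+0-0=0; pred: 64+0-12=52
Step 9: prey: 0+0-0=0; pred: 52+0-10=42
Step 10: prey: 0+0-0=0; pred: 42+0-8=34
Step 11: prey: 0+0-0=0; pred: 34+0-6=28
Step 12: prey: 0+0-0=0; pred: 28+0-5=23
Max prey = 69 at step 1

Answer: 69 1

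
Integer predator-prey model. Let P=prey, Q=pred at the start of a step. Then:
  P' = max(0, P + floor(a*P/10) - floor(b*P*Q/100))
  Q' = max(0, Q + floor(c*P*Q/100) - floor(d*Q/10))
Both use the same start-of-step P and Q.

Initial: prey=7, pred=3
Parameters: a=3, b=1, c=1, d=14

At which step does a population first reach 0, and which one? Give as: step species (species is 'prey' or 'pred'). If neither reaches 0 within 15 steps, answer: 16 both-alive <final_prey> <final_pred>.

Answer: 1 pred

Derivation:
Step 1: prey: 7+2-0=9; pred: 3+0-4=0
First extinction: pred at step 1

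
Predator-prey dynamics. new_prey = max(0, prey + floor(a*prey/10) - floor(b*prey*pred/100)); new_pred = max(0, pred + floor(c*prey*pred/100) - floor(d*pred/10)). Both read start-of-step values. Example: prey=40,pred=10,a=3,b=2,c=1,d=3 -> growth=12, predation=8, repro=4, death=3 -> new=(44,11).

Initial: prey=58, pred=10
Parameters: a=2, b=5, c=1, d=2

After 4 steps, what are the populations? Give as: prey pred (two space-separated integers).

Answer: 3 14

Derivation:
Step 1: prey: 58+11-29=40; pred: 10+5-2=13
Step 2: prey: 40+8-26=22; pred: 13+5-2=16
Step 3: prey: 22+4-17=9; pred: 16+3-3=16
Step 4: prey: 9+1-7=3; pred: 16+1-3=14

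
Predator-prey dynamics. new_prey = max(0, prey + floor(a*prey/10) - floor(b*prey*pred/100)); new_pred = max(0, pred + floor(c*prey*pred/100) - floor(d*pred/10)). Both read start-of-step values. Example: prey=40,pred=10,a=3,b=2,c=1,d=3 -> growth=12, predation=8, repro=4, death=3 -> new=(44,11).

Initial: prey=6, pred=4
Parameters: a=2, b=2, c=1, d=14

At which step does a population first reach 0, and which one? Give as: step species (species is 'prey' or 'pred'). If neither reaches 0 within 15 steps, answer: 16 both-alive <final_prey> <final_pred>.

Answer: 1 pred

Derivation:
Step 1: prey: 6+1-0=7; pred: 4+0-5=0
First extinction: pred at step 1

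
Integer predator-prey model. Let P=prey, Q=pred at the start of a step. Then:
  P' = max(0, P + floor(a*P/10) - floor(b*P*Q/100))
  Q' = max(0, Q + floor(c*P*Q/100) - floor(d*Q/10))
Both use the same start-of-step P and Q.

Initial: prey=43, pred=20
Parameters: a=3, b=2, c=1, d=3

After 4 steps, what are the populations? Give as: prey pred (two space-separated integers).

Step 1: prey: 43+12-17=38; pred: 20+8-6=22
Step 2: prey: 38+11-16=33; pred: 22+8-6=24
Step 3: prey: 33+9-15=27; pred: 24+7-7=24
Step 4: prey: 27+8-12=23; pred: 24+6-7=23

Answer: 23 23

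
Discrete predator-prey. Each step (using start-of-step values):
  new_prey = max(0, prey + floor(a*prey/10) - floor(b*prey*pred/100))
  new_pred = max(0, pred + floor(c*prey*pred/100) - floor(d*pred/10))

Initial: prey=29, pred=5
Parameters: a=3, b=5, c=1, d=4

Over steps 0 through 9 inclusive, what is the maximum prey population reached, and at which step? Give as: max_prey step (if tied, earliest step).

Step 1: prey: 29+8-7=30; pred: 5+1-2=4
Step 2: prey: 30+9-6=33; pred: 4+1-1=4
Step 3: prey: 33+9-6=36; pred: 4+1-1=4
Step 4: prey: 36+10-7=39; pred: 4+1-1=4
Step 5: prey: 39+11-7=43; pred: 4+1-1=4
Step 6: prey: 43+12-8=47; pred: 4+1-1=4
Step 7: prey: 47+14-9=52; pred: 4+1-1=4
Step 8: prey: 52+15-10=57; pred: 4+2-1=5
Step 9: prey: 57+17-14=60; pred: 5+2-2=5
Max prey = 60 at step 9

Answer: 60 9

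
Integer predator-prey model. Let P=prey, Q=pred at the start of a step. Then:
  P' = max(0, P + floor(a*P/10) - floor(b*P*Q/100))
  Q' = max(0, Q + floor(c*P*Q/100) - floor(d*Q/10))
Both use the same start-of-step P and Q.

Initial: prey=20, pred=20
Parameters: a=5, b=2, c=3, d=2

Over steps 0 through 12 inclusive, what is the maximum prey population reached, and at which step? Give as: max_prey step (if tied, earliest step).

Step 1: prey: 20+10-8=22; pred: 20+12-4=28
Step 2: prey: 22+11-12=21; pred: 28+18-5=41
Step 3: prey: 21+10-17=14; pred: 41+25-8=58
Step 4: prey: 14+7-16=5; pred: 58+24-11=71
Step 5: prey: 5+2-7=0; pred: 71+10-14=67
Step 6: prey: 0+0-0=0; pred: 67+0-13=54
Step 7: prey: 0+0-0=0; pred: 54+0-10=44
Step 8: prey: 0+0-0=0; pred: 44+0-8=36
Step 9: prey: 0+0-0=0; pred: 36+0-7=29
Step 10: prey: 0+0-0=0; pred: 29+0-5=24
Step 11: prey: 0+0-0=0; pred: 24+0-4=20
Step 12: prey: 0+0-0=0; pred: 20+0-4=16
Max prey = 22 at step 1

Answer: 22 1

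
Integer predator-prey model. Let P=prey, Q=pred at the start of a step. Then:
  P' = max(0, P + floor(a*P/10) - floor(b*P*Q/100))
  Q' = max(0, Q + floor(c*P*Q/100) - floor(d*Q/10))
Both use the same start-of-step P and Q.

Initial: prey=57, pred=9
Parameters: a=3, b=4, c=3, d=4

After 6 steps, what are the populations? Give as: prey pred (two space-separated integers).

Answer: 0 15

Derivation:
Step 1: prey: 57+17-20=54; pred: 9+15-3=21
Step 2: prey: 54+16-45=25; pred: 21+34-8=47
Step 3: prey: 25+7-47=0; pred: 47+35-18=64
Step 4: prey: 0+0-0=0; pred: 64+0-25=39
Step 5: prey: 0+0-0=0; pred: 39+0-15=24
Step 6: prey: 0+0-0=0; pred: 24+0-9=15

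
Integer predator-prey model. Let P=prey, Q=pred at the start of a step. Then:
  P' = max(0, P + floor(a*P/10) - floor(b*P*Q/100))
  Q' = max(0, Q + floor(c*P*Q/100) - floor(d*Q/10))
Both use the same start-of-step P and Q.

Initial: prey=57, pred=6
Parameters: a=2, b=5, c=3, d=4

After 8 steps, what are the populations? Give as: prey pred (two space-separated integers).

Answer: 0 4

Derivation:
Step 1: prey: 57+11-17=51; pred: 6+10-2=14
Step 2: prey: 51+10-35=26; pred: 14+21-5=30
Step 3: prey: 26+5-39=0; pred: 30+23-12=41
Step 4: prey: 0+0-0=0; pred: 41+0-16=25
Step 5: prey: 0+0-0=0; pred: 25+0-10=15
Step 6: prey: 0+0-0=0; pred: 15+0-6=9
Step 7: prey: 0+0-0=0; pred: 9+0-3=6
Step 8: prey: 0+0-0=0; pred: 6+0-2=4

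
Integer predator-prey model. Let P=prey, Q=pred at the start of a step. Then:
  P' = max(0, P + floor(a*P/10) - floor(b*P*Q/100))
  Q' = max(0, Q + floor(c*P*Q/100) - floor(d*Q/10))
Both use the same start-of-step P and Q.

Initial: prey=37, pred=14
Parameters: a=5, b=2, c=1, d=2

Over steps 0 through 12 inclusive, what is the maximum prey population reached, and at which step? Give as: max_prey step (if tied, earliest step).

Answer: 57 3

Derivation:
Step 1: prey: 37+18-10=45; pred: 14+5-2=17
Step 2: prey: 45+22-15=52; pred: 17+7-3=21
Step 3: prey: 52+26-21=57; pred: 21+10-4=27
Step 4: prey: 57+28-30=55; pred: 27+15-5=37
Step 5: prey: 55+27-40=42; pred: 37+20-7=50
Step 6: prey: 42+21-42=21; pred: 50+21-10=61
Step 7: prey: 21+10-25=6; pred: 61+12-12=61
Step 8: prey: 6+3-7=2; pred: 61+3-12=52
Step 9: prey: 2+1-2=1; pred: 52+1-10=43
Step 10: prey: 1+0-0=1; pred: 43+0-8=35
Step 11: prey: 1+0-0=1; pred: 35+0-7=28
Step 12: prey: 1+0-0=1; pred: 28+0-5=23
Max prey = 57 at step 3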